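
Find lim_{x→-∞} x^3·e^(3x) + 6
The product is a 0·∞ indeterminate form at x → -∞.
Rewrite the product as x^3 / e^(-3x) (an ∞/∞ form) and apply L'Hôpital, or use the standard hierarchy e^(3|x|) ≫ |x^3| as x → -∞.
The indeterminate product → 0, so the limit = 6.

Final answer: 6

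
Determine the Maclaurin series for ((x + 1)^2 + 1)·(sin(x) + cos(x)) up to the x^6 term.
x^6/18 - x^5/15 - 3·x^4/4 - x^3/3 + 2·x^2 + 4·x + 2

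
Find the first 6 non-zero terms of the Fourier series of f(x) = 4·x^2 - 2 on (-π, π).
-16·cos(x) + 4·cos(2·x) - 16·cos(3·x)/9 + cos(4·x) - 16·cos(5·x)/25 - 2 + 4·π^2/3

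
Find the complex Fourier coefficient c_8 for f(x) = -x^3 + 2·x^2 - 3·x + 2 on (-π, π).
Compute the real Fourier coefficients first: a_8 = 1/8, b_8 = 93/128 + π^2/4.
Then c_8 = (a_8 − i·b_8)/2 = 1/16 - i·π^2/8 - 93·i/256.

Final answer: 1/16 - i·π^2/8 - 93·i/256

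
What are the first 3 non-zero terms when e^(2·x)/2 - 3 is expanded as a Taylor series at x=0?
x^2 + x - 5/2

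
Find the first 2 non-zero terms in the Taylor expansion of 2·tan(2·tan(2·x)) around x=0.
160·x^3/3 + 8·x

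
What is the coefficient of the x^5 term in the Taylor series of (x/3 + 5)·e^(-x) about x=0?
Expand to order 5: (x/3 + 5)·e^(-x) = -x^5/36 + 11·x^4/72 - 2·x^3/3 + 13·x^2/6 - 14·x/3 + 5 + O(x^6).
The coefficient of x^5 is -1/36.

Final answer: -1/36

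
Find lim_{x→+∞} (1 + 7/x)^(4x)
As x → +∞: write (1 + 7/x)^(4x) = ((1 + 7/x)^x)^4 → (e^7)^4 = e^28.
Limit = e^(28).

Final answer: e^(28)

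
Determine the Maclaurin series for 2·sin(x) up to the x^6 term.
x^5/60 - x^3/3 + 2·x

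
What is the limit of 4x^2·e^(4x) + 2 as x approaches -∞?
The product is a 0·∞ indeterminate form at x → -∞.
Rewrite the product as 4x^2 / e^(-4x) (an ∞/∞ form) and apply L'Hôpital, or use the standard hierarchy e^(4|x|) ≫ |x^2| as x → -∞.
The indeterminate product → 0, so the limit = 2.

Final answer: 2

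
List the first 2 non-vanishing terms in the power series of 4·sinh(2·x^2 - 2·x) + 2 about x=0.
2 - 8·x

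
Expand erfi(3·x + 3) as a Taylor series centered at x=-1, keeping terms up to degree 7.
6·(x + 1)/√(π) + 18·(x + 1)^3/√(π) + 243·(x + 1)^5/(5·√(π)) + 729·(x + 1)^7/(7·√(π))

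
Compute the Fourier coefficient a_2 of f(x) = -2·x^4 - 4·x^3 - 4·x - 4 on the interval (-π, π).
a_2 = (1/π) ∫_{-π}^{π} f(x)·cos(2x) dx.
Evaluate the integral (use parity and integration by parts as needed): a_2 = 6 - 4·π^2.

Final answer: 6 - 4·π^2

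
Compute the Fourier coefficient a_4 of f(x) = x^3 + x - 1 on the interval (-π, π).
a_4 = (1/π) ∫_{-π}^{π} f(x)·cos(4x) dx.
Evaluate the integral (use parity and integration by parts as needed): a_4 = 0.

Final answer: 0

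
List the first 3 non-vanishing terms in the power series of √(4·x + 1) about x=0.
-2·x^2 + 2·x + 1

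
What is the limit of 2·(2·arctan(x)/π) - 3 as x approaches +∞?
Evaluate the dominant behaviour as x → +∞; each term tends to a finite value or vanishes.
Limit = -1.

Final answer: -1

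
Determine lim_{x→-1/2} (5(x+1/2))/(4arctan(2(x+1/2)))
Both numerator and denominator → 0 as x → -1/2; this is a 0/0 indeterminate form.
Expand each to leading order near x = -1/2: numerator ~ 5·(x + 1/2), denominator ~ 8·(x + 1/2).
The limit of the ratio is 5/8.

Final answer: 5/8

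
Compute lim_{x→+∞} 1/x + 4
Evaluate the dominant behaviour as x → +∞; each term tends to a finite value or vanishes.
Limit = 4.

Final answer: 4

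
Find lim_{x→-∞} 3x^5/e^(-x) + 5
The quotient is an ∞/∞ indeterminate form as x → -∞.
Compare growth rates of the dominant terms (exponentials ≫ polynomials ≫ logarithms), or apply L'Hôpital's rule; the quotient → 0.
Adding the constant: 0 + 5 = 5. Limit = 5.

Final answer: 5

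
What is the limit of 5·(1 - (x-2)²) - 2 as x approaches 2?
Direct substitution at x = 2 gives 3.

Final answer: 3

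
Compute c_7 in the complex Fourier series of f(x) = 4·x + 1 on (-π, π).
Compute the real Fourier coefficients first: a_7 = 0, b_7 = 8/7.
Then c_7 = (a_7 − i·b_7)/2 = -4·i/7.

Final answer: -4·i/7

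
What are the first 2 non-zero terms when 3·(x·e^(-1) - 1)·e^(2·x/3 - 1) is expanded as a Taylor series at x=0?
x·(-2·e^(-1) + 3·e^(-2)) - 3·e^(-1)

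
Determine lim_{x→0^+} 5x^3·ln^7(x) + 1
The product is a 0·∞ indeterminate form at x → 0⁺.
Rewrite the product as 5·ln^7(x) / x^(-3) and apply L'Hôpital, or use the standard hierarchy x^(-3) ≫ |ln x|^7 as x → 0⁺.
The indeterminate product → 0, so the limit = 1.

Final answer: 1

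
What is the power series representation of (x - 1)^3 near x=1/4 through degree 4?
-27/64 + 27·(x - 1/4)/16 - 9·(x - 1/4)^2/4 + (x - 1/4)^3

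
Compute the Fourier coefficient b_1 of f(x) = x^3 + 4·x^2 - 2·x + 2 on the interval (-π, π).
b_1 = (1/π) ∫_{-π}^{π} f(x)·sin(1x) dx.
Evaluate the integral (use parity and integration by parts as needed): b_1 = -16 + 2·π^2.

Final answer: -16 + 2·π^2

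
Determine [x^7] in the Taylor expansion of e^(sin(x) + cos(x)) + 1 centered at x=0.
e/720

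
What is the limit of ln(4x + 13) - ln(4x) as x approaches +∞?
This is an ∞ − ∞ indeterminate form.
Combine the logarithms: ln(4x+13) − ln(4x) = ln((4x+13)/(4x)) = ln(1 + 13/(4x)) → ln(1) = 0.
Limit = 0.

Final answer: 0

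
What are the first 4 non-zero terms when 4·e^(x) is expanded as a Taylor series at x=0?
2·x^3/3 + 2·x^2 + 4·x + 4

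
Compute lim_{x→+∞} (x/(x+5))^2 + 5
As x → +∞: x/(x+5) = 1/(1 + 5/x) → 1, and the 2nd power of a limit-1 base also → 1; with the additive constant, 1 + 5 = 6.
Limit = 6.

Final answer: 6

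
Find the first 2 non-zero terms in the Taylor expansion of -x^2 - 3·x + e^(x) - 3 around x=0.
-2·x - 2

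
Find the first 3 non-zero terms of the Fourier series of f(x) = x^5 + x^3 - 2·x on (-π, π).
(-38·π^2 + 2·π^4 + 224)·sin(x) + (-π^4 - 4 + 4·π^2)·sin(2·x) + (-22·π^2/27 - 64/81 + 2·π^4/3)·sin(3·x)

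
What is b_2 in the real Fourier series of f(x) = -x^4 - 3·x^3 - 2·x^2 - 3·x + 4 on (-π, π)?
b_2 = (1/π) ∫_{-π}^{π} f(x)·sin(2x) dx.
Evaluate the integral (use parity and integration by parts as needed): b_2 = -3/2 + 3·π^2.

Final answer: -3/2 + 3·π^2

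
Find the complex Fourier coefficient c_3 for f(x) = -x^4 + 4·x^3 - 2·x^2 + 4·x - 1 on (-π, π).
Compute the real Fourier coefficients first: a_3 = 8/27 + 8·π^2/9, b_3 = 8/9 + 8·π^2/3.
Then c_3 = (a_3 − i·b_3)/2 = 4/27 + 4·π^2/9 - 4·i·π^2/3 - 4·i/9.

Final answer: 4/27 + 4·π^2/9 - 4·i·π^2/3 - 4·i/9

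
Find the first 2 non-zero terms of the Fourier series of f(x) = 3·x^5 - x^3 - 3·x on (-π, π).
(-122·π^2 + 6·π^4 + 726)·sin(x) + (-3·π^4 - 21 + 16·π^2)·sin(2·x)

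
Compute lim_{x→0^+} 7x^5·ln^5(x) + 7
The product is a 0·∞ indeterminate form at x → 0⁺.
Rewrite the product as 7·ln^5(x) / x^(-5) and apply L'Hôpital, or use the standard hierarchy x^(-5) ≫ |ln x|^5 as x → 0⁺.
The indeterminate product → 0, so the limit = 7.

Final answer: 7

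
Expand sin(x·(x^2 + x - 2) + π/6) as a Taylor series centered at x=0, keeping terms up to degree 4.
x^4·(13/12 - √(3)) + x^3·(1 + 7·√(3)/6) + x^2·(-1 + √(3)/2) - √(3)·x + 1/2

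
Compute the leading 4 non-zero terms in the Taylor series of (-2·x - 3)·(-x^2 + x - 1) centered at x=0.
2·x^3 + x^2 - x + 3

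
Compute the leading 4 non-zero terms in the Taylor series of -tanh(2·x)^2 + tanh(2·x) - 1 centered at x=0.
-8·x^3/3 - 4·x^2 + 2·x - 1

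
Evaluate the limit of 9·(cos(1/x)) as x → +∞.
Evaluate the dominant behaviour as x → +∞; each term tends to a finite value or vanishes.
Limit = 9.

Final answer: 9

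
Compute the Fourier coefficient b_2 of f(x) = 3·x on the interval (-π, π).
b_2 = (1/π) ∫_{-π}^{π} f(x)·sin(2x) dx.
Evaluate the integral (use parity and integration by parts as needed): b_2 = -3.

Final answer: -3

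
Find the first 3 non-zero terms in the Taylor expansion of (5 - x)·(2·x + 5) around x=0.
-2·x^2 + 5·x + 25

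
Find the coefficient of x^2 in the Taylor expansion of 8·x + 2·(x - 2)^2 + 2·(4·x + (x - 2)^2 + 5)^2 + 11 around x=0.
Expand to order 2: 8·x + 2·(x - 2)^2 + 2·(4·x + (x - 2)^2 + 5)^2 + 11 = 38·x^2 + 181 + O(x^3).
The coefficient of x^2 is 38.

Final answer: 38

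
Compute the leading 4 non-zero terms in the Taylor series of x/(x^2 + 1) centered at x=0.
-x^7 + x^5 - x^3 + x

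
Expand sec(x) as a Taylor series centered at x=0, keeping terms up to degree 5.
5·x^4/24 + x^2/2 + 1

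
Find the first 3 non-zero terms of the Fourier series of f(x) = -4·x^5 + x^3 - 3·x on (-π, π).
(-978 - 8·π^4 + 162·π^2)·sin(x) + (-21·π^2 + 69/2 + 4·π^4)·sin(2·x) + (-8·π^4/3 - 518/81 + 178·π^2/27)·sin(3·x)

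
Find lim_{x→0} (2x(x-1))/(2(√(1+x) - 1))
Both numerator and denominator → 0 as x → 0; this is a 0/0 indeterminate form.
Expand each to leading order near x = 0: numerator ~ -2·x, denominator ~ x.
The limit of the ratio is -2.

Final answer: -2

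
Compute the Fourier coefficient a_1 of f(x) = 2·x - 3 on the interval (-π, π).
a_1 = (1/π) ∫_{-π}^{π} f(x)·cos(1x) dx.
Evaluate the integral (use parity and integration by parts as needed): a_1 = 0.

Final answer: 0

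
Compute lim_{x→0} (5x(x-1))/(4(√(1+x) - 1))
Both numerator and denominator → 0 as x → 0; this is a 0/0 indeterminate form.
Expand each to leading order near x = 0: numerator ~ -5·x, denominator ~ 2·x.
The limit of the ratio is -5/2.

Final answer: -5/2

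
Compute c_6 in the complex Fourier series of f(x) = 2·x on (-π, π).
Compute the real Fourier coefficients first: a_6 = 0, b_6 = -2/3.
Then c_6 = (a_6 − i·b_6)/2 = i/3.

Final answer: i/3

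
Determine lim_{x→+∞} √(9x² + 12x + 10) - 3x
As x → +∞: multiply by the conjugate to get (12x+10)/(√(9x²+12x+10)+3x); the denominator ~ 6x, so the limit is 12/6 = 2.
Limit = 2.

Final answer: 2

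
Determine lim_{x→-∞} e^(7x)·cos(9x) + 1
Evaluate the dominant behaviour as x → -∞; each term tends to a finite value or vanishes.
Limit = 1.

Final answer: 1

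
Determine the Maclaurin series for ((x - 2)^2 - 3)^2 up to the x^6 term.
x^4 - 8·x^3 + 18·x^2 - 8·x + 1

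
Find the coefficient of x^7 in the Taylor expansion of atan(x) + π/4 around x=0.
Expand to order 7: atan(x) + π/4 = -x^7/7 + x^5/5 - x^3/3 + x + π/4 + O(x^8).
The coefficient of x^7 is -1/7.

Final answer: -1/7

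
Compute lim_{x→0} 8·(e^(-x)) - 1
Direct substitution at x = 0 gives 7.

Final answer: 7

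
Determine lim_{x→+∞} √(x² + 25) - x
This is an ∞ − ∞ indeterminate form.
Multiply and divide by the conjugate √(x²+25) + x; the x² terms cancel, leaving 25/(√(x²+25)+x) → 0.
Limit = 0.

Final answer: 0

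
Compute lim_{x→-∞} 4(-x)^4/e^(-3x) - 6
The quotient is an ∞/∞ indeterminate form as x → -∞.
Compare growth rates of the dominant terms (exponentials ≫ polynomials ≫ logarithms), or apply L'Hôpital's rule; the quotient → 0.
Adding the constant: 0 - 6 = -6. Limit = -6.

Final answer: -6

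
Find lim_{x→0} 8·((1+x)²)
Direct substitution at x = 0 gives 8.

Final answer: 8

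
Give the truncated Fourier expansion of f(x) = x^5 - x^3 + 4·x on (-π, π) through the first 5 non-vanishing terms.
(-42·π^2 + 2·π^4 + 260)·sin(x) + (-π^4 - 13 + 6·π^2)·sin(2·x) + (-58·π^2/27 + 332/81 + 2·π^4/3)·sin(3·x) + (-π^4/2 - 155/64 + 9·π^2/8)·sin(4·x) + (-18·π^2/25 + 1108/625 + 2·π^4/5)·sin(5·x)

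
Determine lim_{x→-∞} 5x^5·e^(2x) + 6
The product is a 0·∞ indeterminate form at x → -∞.
Rewrite the product as 5x^5 / e^(-2x) (an ∞/∞ form) and apply L'Hôpital, or use the standard hierarchy e^(2|x|) ≫ |x^5| as x → -∞.
The indeterminate product → 0, so the limit = 6.

Final answer: 6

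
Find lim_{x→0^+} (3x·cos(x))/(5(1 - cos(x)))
Both numerator and denominator → 0 as x → 0^+; this is a 0/0 indeterminate form.
Expand each to leading order near x = 0: numerator ~ 3·x, denominator ~ 5·x^2/2.
The limit of the ratio is ∞.

Final answer: ∞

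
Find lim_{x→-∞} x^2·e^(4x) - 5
The product is a 0·∞ indeterminate form at x → -∞.
Rewrite the product as x^2 / e^(-4x) (an ∞/∞ form) and apply L'Hôpital, or use the standard hierarchy e^(4|x|) ≫ |x^2| as x → -∞.
The indeterminate product → 0, so the limit = -5.

Final answer: -5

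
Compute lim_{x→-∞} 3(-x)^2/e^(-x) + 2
The quotient is an ∞/∞ indeterminate form as x → -∞.
Compare growth rates of the dominant terms (exponentials ≫ polynomials ≫ logarithms), or apply L'Hôpital's rule; the quotient → 0.
Adding the constant: 0 + 2 = 2. Limit = 2.

Final answer: 2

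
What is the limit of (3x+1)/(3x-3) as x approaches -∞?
Evaluate the dominant behaviour as x → -∞; each term tends to a finite value or vanishes.
Limit = 1.

Final answer: 1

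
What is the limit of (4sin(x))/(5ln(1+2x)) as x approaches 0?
Both numerator and denominator → 0 as x → 0; this is a 0/0 indeterminate form.
Expand each to leading order near x = 0: numerator ~ 4·x, denominator ~ 10·x.
The limit of the ratio is 2/5.

Final answer: 2/5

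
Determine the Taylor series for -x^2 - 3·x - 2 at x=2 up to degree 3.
-12 - 7·(x - 2) - (x - 2)^2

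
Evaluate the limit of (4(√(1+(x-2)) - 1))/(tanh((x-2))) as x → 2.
Both numerator and denominator → 0 as x → 2; this is a 0/0 indeterminate form.
Expand each to leading order near x = 2: numerator ~ 2·(x - 2), denominator ~ (x - 2).
The limit of the ratio is 2.

Final answer: 2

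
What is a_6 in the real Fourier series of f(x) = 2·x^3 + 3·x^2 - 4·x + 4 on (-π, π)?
a_6 = (1/π) ∫_{-π}^{π} f(x)·cos(6x) dx.
Evaluate the integral (use parity and integration by parts as needed): a_6 = 1/3.

Final answer: 1/3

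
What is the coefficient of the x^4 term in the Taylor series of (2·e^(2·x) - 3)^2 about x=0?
Expand to order 4: (2·e^(2·x) - 3)^2 = 104·x^4/3 + 80·x^3/3 + 8·x^2 - 8·x + 1 + O(x^5).
The coefficient of x^4 is 104/3.

Final answer: 104/3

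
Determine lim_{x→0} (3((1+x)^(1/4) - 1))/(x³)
Both numerator and denominator → 0 as x → 0; this is a 0/0 indeterminate form.
Expand each to leading order near x = 0: numerator ~ 3·x/4, denominator ~ x^3.
The limit of the ratio is ∞.

Final answer: ∞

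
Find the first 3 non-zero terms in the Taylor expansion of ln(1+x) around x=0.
x^3/3 - x^2/2 + x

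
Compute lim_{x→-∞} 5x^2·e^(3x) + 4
The product is a 0·∞ indeterminate form at x → -∞.
Rewrite the product as 5x^2 / e^(-3x) (an ∞/∞ form) and apply L'Hôpital, or use the standard hierarchy e^(3|x|) ≫ |x^2| as x → -∞.
The indeterminate product → 0, so the limit = 4.

Final answer: 4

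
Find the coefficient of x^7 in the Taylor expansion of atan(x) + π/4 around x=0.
Expand to order 7: atan(x) + π/4 = -x^7/7 + x^5/5 - x^3/3 + x + π/4 + O(x^8).
The coefficient of x^7 is -1/7.

Final answer: -1/7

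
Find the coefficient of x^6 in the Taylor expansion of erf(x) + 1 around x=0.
Expand to order 6: erf(x) + 1 = x^5/(5·√(π)) - 2·x^3/(3·√(π)) + 2·x/√(π) + 1 + O(x^7).
The coefficient of x^6 is 0.

Final answer: 0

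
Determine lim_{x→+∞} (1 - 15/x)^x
As x → +∞: this is the defining limit (1 - 15/x)^x → e^(-15).
Limit = e^(-15).

Final answer: e^(-15)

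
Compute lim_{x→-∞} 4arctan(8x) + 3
Evaluate the dominant behaviour as x → -∞; each term tends to a finite value or vanishes.
Limit = 3 - 2·π.

Final answer: 3 - 2·π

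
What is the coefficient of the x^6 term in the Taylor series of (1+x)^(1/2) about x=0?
Expand to order 6: (1+x)^(1/2) = -21·x^6/1024 + 7·x^5/256 - 5·x^4/128 + x^3/16 - x^2/8 + x/2 + 1 + O(x^7).
The coefficient of x^6 is -21/1024.

Final answer: -21/1024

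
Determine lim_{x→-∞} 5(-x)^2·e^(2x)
This is a 0·∞ indeterminate form at x → -∞.
Rewrite the product as 5(-x)^2 / e^(-2x) (an ∞/∞ form) and apply L'Hôpital, or use the standard hierarchy e^(2|x|) ≫ |(-x)^2| as x → -∞.
The indeterminate product → 0, so the limit = 0.

Final answer: 0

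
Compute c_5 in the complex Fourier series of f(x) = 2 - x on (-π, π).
Compute the real Fourier coefficients first: a_5 = 0, b_5 = -2/5.
Then c_5 = (a_5 − i·b_5)/2 = i/5.

Final answer: i/5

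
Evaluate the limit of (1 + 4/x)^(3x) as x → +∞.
As x → +∞: write (1 + 4/x)^(3x) = ((1 + 4/x)^x)^3 → (e^4)^3 = e^12.
Limit = e^(12).

Final answer: e^(12)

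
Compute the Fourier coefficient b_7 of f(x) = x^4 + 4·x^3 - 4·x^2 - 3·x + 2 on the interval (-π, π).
b_7 = (1/π) ∫_{-π}^{π} f(x)·sin(7x) dx.
Evaluate the integral (use parity and integration by parts as needed): b_7 = -342/343 + 8·π^2/7.

Final answer: -342/343 + 8·π^2/7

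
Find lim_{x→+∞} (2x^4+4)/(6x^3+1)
This is an ∞/∞ indeterminate form as x → +∞.
Divide numerator and denominator by x^4 and let the lower-order terms vanish; the numerator's degree 4 exceeds the denominator's degree 3, so the quotient diverges.
Limit = ∞.

Final answer: ∞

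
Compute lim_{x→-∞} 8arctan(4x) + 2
Evaluate the dominant behaviour as x → -∞; each term tends to a finite value or vanishes.
Limit = 2 - 4·π.

Final answer: 2 - 4·π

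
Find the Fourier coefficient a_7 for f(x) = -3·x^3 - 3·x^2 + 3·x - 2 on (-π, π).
a_7 = (1/π) ∫_{-π}^{π} f(x)·cos(7x) dx.
Evaluate the integral (use parity and integration by parts as needed): a_7 = 12/49.

Final answer: 12/49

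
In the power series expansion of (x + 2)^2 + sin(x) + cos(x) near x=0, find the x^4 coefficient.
Expand to order 4: (x + 2)^2 + sin(x) + cos(x) = x^4/24 - x^3/6 + x^2/2 + 5·x + 5 + O(x^5).
The coefficient of x^4 is 1/24.

Final answer: 1/24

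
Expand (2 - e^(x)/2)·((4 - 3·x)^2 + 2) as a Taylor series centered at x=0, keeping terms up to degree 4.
-5·x^4/8 + 21·x^2 - 45·x + 27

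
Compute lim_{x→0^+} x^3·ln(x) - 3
The product is a 0·∞ indeterminate form at x → 0⁺.
Rewrite the product as ln(x) / x^(-3) and apply L'Hôpital, or use the standard hierarchy x^(-3) ≫ |ln x| as x → 0⁺.
The indeterminate product → 0, so the limit = -3.

Final answer: -3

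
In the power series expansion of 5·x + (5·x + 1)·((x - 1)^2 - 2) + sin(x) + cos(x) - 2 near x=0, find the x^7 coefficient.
Expand to order 7: 5·x + (5·x + 1)·((x - 1)^2 - 2) + sin(x) + cos(x) - 2 = -x^7/5040 - x^6/720 + x^5/120 + x^4/24 + 29·x^3/6 - 19·x^2/2 - x - 2 + O(x^8).
The coefficient of x^7 is -1/5040.

Final answer: -1/5040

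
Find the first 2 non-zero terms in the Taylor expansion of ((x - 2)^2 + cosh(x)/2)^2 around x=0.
81/4 - 36·x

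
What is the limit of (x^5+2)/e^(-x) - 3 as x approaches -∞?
The quotient is an ∞/∞ indeterminate form as x → -∞.
Compare growth rates of the dominant terms (exponentials ≫ polynomials ≫ logarithms), or apply L'Hôpital's rule; the quotient → 0.
Adding the constant: 0 - 3 = -3. Limit = -3.

Final answer: -3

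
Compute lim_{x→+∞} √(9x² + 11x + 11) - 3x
As x → +∞: multiply by the conjugate to get (11x+11)/(√(9x²+11x+11)+3x); the denominator ~ 6x, so the limit is 11/6.
Limit = 11/6.

Final answer: 11/6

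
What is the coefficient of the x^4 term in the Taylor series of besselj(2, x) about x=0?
Expand to order 4: besselj(2, x) = -x^4/96 + x^2/8 + O(x^5).
The coefficient of x^4 is -1/96.

Final answer: -1/96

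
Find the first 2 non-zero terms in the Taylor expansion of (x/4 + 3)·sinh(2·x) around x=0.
x^2/2 + 6·x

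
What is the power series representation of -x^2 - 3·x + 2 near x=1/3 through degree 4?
8/9 - 11·(x - 1/3)/3 - (x - 1/3)^2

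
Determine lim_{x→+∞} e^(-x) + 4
Evaluate the dominant behaviour as x → +∞; each term tends to a finite value or vanishes.
Limit = 4.

Final answer: 4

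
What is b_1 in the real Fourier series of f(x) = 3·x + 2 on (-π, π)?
b_1 = (1/π) ∫_{-π}^{π} f(x)·sin(1x) dx.
Evaluate the integral (use parity and integration by parts as needed): b_1 = 6.

Final answer: 6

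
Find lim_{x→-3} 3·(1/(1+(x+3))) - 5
Direct substitution at x = -3 gives -2.

Final answer: -2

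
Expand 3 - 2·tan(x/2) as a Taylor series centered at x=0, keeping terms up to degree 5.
-x^5/120 - x^3/12 - x + 3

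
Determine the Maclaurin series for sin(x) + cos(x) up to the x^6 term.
-x^6/720 + x^5/120 + x^4/24 - x^3/6 - x^2/2 + x + 1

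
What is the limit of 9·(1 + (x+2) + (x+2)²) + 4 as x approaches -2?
Direct substitution at x = -2 gives 13.

Final answer: 13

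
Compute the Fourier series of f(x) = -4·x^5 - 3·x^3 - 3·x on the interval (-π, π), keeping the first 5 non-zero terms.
(-930 - 8·π^4 + 154·π^2)·sin(x) + (-17·π^2 + 57/2 + 4·π^4)·sin(2·x) + (-8·π^4/3 - 374/81 + 106·π^2/27)·sin(3·x) + (-π^2 + 15/8 + 2·π^4)·sin(4·x) + (-8·π^4/5 - 762/625 + 2·π^2/25)·sin(5·x)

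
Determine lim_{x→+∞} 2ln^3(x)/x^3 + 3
The quotient is an ∞/∞ indeterminate form as x → +∞.
The polynomial denominator x^3 dominates the logarithmic numerator (any positive power of x ≫ ln^3(x) as x → ∞), so the quotient → 0.
Adding the constant: 0 + 3 = 3. Limit = 3.

Final answer: 3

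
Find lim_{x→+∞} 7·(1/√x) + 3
Evaluate the dominant behaviour as x → +∞; each term tends to a finite value or vanishes.
Limit = 3.

Final answer: 3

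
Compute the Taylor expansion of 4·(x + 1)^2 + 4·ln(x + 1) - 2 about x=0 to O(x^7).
-2·x^6/3 + 4·x^5/5 - x^4 + 4·x^3/3 + 2·x^2 + 12·x + 2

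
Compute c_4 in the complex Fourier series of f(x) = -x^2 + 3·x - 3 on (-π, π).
Compute the real Fourier coefficients first: a_4 = -1/4, b_4 = -3/2.
Then c_4 = (a_4 − i·b_4)/2 = -1/8 + 3·i/4.

Final answer: -1/8 + 3·i/4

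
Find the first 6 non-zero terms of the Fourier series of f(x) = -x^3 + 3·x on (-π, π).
(18 - 2·π^2)·sin(x) + (-9/2 + π^2)·sin(2·x) + (22/9 - 2·π^2/3)·sin(3·x) + (-27/16 + π^2/2)·sin(4·x) + (162/125 - 2·π^2/5)·sin(5·x) + (-19/18 + π^2/3)·sin(6·x)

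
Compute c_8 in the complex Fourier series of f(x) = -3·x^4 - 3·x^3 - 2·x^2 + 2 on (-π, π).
Compute the real Fourier coefficients first: a_8 = -3·π^2/8 - 23/256, b_8 = -9/128 + 3·π^2/4.
Then c_8 = (a_8 − i·b_8)/2 = -3·π^2/16 - 23/512 - 3·i·π^2/8 + 9·i/256.

Final answer: -3·π^2/16 - 23/512 - 3·i·π^2/8 + 9·i/256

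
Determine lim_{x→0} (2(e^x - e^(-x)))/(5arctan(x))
Both numerator and denominator → 0 as x → 0; this is a 0/0 indeterminate form.
Expand each to leading order near x = 0: numerator ~ 4·x, denominator ~ 5·x.
The limit of the ratio is 4/5.

Final answer: 4/5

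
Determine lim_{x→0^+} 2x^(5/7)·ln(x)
This is a 0·∞ indeterminate form at x → 0⁺.
Rewrite the product as 2·ln(x) / x^(-5/7) and apply L'Hôpital, or use the standard hierarchy x^(-5/7) ≫ |ln x| as x → 0⁺.
The indeterminate product → 0, so the limit = 0.

Final answer: 0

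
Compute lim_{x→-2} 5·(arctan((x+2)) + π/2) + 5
Direct substitution at x = -2 gives 5 + 5·π/2.

Final answer: 5 + 5·π/2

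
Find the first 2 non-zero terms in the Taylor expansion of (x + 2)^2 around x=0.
4·x + 4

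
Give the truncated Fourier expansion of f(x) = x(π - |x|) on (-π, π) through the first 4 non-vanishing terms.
8·sin(x)/π + 8·sin(3·x)/(27·π) + 8·sin(5·x)/(125·π) + 8·sin(7·x)/(343·π)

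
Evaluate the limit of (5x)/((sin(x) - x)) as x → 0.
Both numerator and denominator → 0 as x → 0; this is a 0/0 indeterminate form.
Expand each to leading order near x = 0: numerator ~ 5·x, denominator ~ -x^3/6.
The limit of the ratio is -∞.

Final answer: -∞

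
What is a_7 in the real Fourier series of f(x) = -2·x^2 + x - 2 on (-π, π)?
a_7 = (1/π) ∫_{-π}^{π} f(x)·cos(7x) dx.
Evaluate the integral (use parity and integration by parts as needed): a_7 = 8/49.

Final answer: 8/49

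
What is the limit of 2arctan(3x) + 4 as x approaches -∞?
Evaluate the dominant behaviour as x → -∞; each term tends to a finite value or vanishes.
Limit = 4 - π.

Final answer: 4 - π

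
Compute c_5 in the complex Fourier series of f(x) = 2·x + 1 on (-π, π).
Compute the real Fourier coefficients first: a_5 = 0, b_5 = 4/5.
Then c_5 = (a_5 − i·b_5)/2 = -2·i/5.

Final answer: -2·i/5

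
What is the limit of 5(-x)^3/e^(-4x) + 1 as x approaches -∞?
The quotient is an ∞/∞ indeterminate form as x → -∞.
Compare growth rates of the dominant terms (exponentials ≫ polynomials ≫ logarithms), or apply L'Hôpital's rule; the quotient → 0.
Adding the constant: 0 + 1 = 1. Limit = 1.

Final answer: 1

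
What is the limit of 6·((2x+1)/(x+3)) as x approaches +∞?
Evaluate the dominant behaviour as x → +∞; each term tends to a finite value or vanishes.
Limit = 12.

Final answer: 12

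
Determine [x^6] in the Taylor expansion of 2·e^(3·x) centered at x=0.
Expand to order 6: 2·e^(3·x) = 81·x^6/40 + 81·x^5/20 + 27·x^4/4 + 9·x^3 + 9·x^2 + 6·x + 2 + O(x^7).
The coefficient of x^6 is 81/40.

Final answer: 81/40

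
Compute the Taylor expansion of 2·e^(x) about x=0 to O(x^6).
x^5/60 + x^4/12 + x^3/3 + x^2 + 2·x + 2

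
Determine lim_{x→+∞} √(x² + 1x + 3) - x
This is an ∞ − ∞ indeterminate form.
Multiply and divide by the conjugate √(x²+1x + 3) + x; the x² terms cancel, leaving (1x + 3)/(√(x²+1x + 3)+x) → 1/2.
Limit = 1/2.

Final answer: 1/2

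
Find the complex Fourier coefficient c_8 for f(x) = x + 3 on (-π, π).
Compute the real Fourier coefficients first: a_8 = 0, b_8 = -1/4.
Then c_8 = (a_8 − i·b_8)/2 = i/8.

Final answer: i/8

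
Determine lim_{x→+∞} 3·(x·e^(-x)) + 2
Evaluate the dominant behaviour as x → +∞; each term tends to a finite value or vanishes.
Limit = 2.

Final answer: 2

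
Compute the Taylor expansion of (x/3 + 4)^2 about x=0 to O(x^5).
x^2/9 + 8·x/3 + 16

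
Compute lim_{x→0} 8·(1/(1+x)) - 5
Direct substitution at x = 0 gives 3.

Final answer: 3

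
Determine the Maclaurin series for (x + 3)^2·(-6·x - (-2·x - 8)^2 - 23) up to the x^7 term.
-4·x^4 - 62·x^3 - 351·x^2 - 864·x - 783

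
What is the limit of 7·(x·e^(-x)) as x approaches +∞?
Evaluate the dominant behaviour as x → +∞; each term tends to a finite value or vanishes.
Limit = 0.

Final answer: 0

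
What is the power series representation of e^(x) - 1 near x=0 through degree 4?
x^4/24 + x^3/6 + x^2/2 + x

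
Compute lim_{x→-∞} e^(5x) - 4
Evaluate the dominant behaviour as x → -∞; each term tends to a finite value or vanishes.
Limit = -4.

Final answer: -4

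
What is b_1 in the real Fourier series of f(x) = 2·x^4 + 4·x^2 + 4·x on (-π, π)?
b_1 = (1/π) ∫_{-π}^{π} f(x)·sin(1x) dx.
Evaluate the integral (use parity and integration by parts as needed): b_1 = 8.

Final answer: 8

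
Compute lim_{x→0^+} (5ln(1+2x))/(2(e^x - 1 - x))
Both numerator and denominator → 0 as x → 0^+; this is a 0/0 indeterminate form.
Expand each to leading order near x = 0: numerator ~ 10·x, denominator ~ x^2.
The limit of the ratio is ∞.

Final answer: ∞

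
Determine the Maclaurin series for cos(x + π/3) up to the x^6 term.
-x^6/1440 - √(3)·x^5/240 + x^4/48 + √(3)·x^3/12 - x^2/4 - √(3)·x/2 + 1/2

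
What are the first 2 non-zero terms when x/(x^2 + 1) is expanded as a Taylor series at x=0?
-x^3 + x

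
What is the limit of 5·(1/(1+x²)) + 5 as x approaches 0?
Direct substitution at x = 0 gives 10.

Final answer: 10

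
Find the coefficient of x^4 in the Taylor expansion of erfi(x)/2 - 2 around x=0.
Expand to order 4: erfi(x)/2 - 2 = x^3/(3·√(π)) + x/√(π) - 2 + O(x^5).
The coefficient of x^4 is 0.

Final answer: 0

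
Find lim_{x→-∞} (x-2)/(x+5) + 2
Evaluate the dominant behaviour as x → -∞; each term tends to a finite value or vanishes.
Limit = 3.

Final answer: 3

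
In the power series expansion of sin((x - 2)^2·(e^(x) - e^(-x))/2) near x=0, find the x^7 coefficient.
Expand to order 7: sin((x - 2)^2·(e^(x) - e^(-x))/2) = 24737·x^7/360 - x^6/30 - 183·x^5/5 + 94·x^4/3 - 9·x^3 - 4·x^2 + 4·x + O(x^8).
The coefficient of x^7 is 24737/360.

Final answer: 24737/360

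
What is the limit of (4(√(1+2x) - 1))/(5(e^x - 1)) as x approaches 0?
Both numerator and denominator → 0 as x → 0; this is a 0/0 indeterminate form.
Expand each to leading order near x = 0: numerator ~ 4·x, denominator ~ 5·x.
The limit of the ratio is 4/5.

Final answer: 4/5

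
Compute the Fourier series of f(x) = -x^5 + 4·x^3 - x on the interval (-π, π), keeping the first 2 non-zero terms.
(-290 - 2·π^4 + 48·π^2)·sin(x) + (-9·π^2 + 29/2 + π^4)·sin(2·x)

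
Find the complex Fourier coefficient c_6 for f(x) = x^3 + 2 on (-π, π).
Compute the real Fourier coefficients first: a_6 = 0, b_6 = 1/18 - π^2/3.
Then c_6 = (a_6 − i·b_6)/2 = -i/36 + i·π^2/6.

Final answer: -i/36 + i·π^2/6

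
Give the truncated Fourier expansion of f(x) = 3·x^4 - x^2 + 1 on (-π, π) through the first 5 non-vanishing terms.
(148 - 24·π^2)·cos(x) + (-10 + 6·π^2)·cos(2·x) + (20/9 - 8·π^2/3)·cos(3·x) + (-13/16 + 3·π^2/2)·cos(4·x) - π^2/3 + 1 + 3·π^4/5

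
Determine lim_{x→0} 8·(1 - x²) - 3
Direct substitution at x = 0 gives 5.

Final answer: 5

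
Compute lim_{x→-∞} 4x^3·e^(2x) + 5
The product is a 0·∞ indeterminate form at x → -∞.
Rewrite the product as 4x^3 / e^(-2x) (an ∞/∞ form) and apply L'Hôpital, or use the standard hierarchy e^(2|x|) ≫ |x^3| as x → -∞.
The indeterminate product → 0, so the limit = 5.

Final answer: 5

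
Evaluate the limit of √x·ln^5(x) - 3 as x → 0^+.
The product is a 0·∞ indeterminate form at x → 0⁺.
Rewrite the product as ln^5(x) / x^(-1/2) and apply L'Hôpital, or use the standard hierarchy x^(-1/2) ≫ |ln x|^5 as x → 0⁺.
The indeterminate product → 0, so the limit = -3.

Final answer: -3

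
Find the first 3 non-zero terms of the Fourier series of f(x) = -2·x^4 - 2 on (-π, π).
(-96 + 16·π^2)·cos(x) + (6 - 4·π^2)·cos(2·x) - 2·π^4/5 - 2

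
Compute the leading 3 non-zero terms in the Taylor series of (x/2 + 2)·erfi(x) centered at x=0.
4·x^3/(3·√(π)) + x^2/√(π) + 4·x/√(π)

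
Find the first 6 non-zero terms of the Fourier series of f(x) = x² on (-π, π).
-4·cos(x) + cos(2·x) - 4·cos(3·x)/9 + cos(4·x)/4 - 4·cos(5·x)/25 + π^2/3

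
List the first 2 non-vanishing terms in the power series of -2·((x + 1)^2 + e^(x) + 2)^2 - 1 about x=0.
-48·x - 33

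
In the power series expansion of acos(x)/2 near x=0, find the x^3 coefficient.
Expand to order 3: acos(x)/2 = -x^3/12 - x/2 + π/4 + O(x^4).
The coefficient of x^3 is -1/12.

Final answer: -1/12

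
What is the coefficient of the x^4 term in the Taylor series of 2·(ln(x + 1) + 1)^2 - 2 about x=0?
Expand to order 4: 2·(ln(x + 1) + 1)^2 - 2 = 5·x^4/6 - 2·x^3/3 + 4·x + O(x^5).
The coefficient of x^4 is 5/6.

Final answer: 5/6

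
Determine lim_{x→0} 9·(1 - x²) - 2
Direct substitution at x = 0 gives 7.

Final answer: 7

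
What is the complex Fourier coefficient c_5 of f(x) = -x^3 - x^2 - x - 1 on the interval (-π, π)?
Compute the real Fourier coefficients first: a_5 = 4/25, b_5 = -2·π^2/5 - 38/125.
Then c_5 = (a_5 − i·b_5)/2 = 2/25 + 19·i/125 + i·π^2/5.

Final answer: 2/25 + 19·i/125 + i·π^2/5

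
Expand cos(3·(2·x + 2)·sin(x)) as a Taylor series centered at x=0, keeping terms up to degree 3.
-36·x^3 - 18·x^2 + 1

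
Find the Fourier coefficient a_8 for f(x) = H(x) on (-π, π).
a_8 = (1/π) ∫_{-π}^{π} f(x)·cos(8x) dx.
Evaluate the integral (use parity and integration by parts as needed): a_8 = 0.

Final answer: 0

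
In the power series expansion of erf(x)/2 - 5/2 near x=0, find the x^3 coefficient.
Expand to order 3: erf(x)/2 - 5/2 = -x^3/(3·√(π)) + x/√(π) - 5/2 + O(x^4).
The coefficient of x^3 is -1/(3·√(π)).

Final answer: -1/(3·√(π))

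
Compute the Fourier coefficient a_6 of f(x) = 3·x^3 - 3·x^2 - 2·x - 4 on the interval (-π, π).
a_6 = (1/π) ∫_{-π}^{π} f(x)·cos(6x) dx.
Evaluate the integral (use parity and integration by parts as needed): a_6 = -1/3.

Final answer: -1/3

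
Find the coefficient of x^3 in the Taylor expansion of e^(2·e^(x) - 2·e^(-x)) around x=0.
Expand to order 3: e^(2·e^(x) - 2·e^(-x)) = 34·x^3/3 + 8·x^2 + 4·x + 1 + O(x^4).
The coefficient of x^3 is 34/3.

Final answer: 34/3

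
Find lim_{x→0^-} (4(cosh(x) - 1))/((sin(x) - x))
Both numerator and denominator → 0 as x → 0^-; this is a 0/0 indeterminate form.
Expand each to leading order near x = 0: numerator ~ 2·x^2, denominator ~ -x^3/6.
The limit of the ratio is ∞.

Final answer: ∞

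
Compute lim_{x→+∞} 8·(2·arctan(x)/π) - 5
Evaluate the dominant behaviour as x → +∞; each term tends to a finite value or vanishes.
Limit = 3.

Final answer: 3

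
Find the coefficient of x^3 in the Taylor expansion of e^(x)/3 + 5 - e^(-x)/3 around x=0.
Expand to order 3: e^(x)/3 + 5 - e^(-x)/3 = x^3/9 + 2·x/3 + 5 + O(x^4).
The coefficient of x^3 is 1/9.

Final answer: 1/9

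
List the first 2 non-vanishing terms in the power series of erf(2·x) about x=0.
-16·x^3/(3·√(π)) + 4·x/√(π)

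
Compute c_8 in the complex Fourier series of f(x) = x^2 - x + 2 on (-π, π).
Compute the real Fourier coefficients first: a_8 = 1/16, b_8 = 1/4.
Then c_8 = (a_8 − i·b_8)/2 = 1/32 - i/8.

Final answer: 1/32 - i/8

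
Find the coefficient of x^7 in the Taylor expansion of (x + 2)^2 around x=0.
Expand to order 7: (x + 2)^2 = x^2 + 4·x + 4 + O(x^8).
The coefficient of x^7 is 0.

Final answer: 0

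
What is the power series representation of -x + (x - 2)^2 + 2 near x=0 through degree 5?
x^2 - 5·x + 6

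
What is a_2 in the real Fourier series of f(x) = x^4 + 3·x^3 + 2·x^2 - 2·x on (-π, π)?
a_2 = (1/π) ∫_{-π}^{π} f(x)·cos(2x) dx.
Evaluate the integral (use parity and integration by parts as needed): a_2 = -1 + 2·π^2.

Final answer: -1 + 2·π^2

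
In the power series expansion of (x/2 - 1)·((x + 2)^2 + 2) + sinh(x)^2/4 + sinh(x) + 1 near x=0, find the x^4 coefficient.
Expand to order 4: (x/2 - 1)·((x + 2)^2 + 2) + sinh(x)^2/4 + sinh(x) + 1 = x^4/12 + 2·x^3/3 + 5·x^2/4 - 5 + O(x^5).
The coefficient of x^4 is 1/12.

Final answer: 1/12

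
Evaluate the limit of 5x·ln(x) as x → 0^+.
This is a 0·∞ indeterminate form at x → 0⁺.
Rewrite the product as 5·ln(x) / x^(-1) and apply L'Hôpital, or use the standard hierarchy x^(-1) ≫ |ln x| as x → 0⁺.
The indeterminate product → 0, so the limit = 0.

Final answer: 0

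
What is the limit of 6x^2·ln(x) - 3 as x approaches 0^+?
The product is a 0·∞ indeterminate form at x → 0⁺.
Rewrite the product as 6·ln(x) / x^(-2) and apply L'Hôpital, or use the standard hierarchy x^(-2) ≫ |ln x| as x → 0⁺.
The indeterminate product → 0, so the limit = -3.

Final answer: -3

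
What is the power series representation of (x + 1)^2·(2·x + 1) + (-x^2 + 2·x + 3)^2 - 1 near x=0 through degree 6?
x^4 - 2·x^3 + 3·x^2 + 16·x + 9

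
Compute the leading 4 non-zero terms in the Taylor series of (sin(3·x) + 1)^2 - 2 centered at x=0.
-9·x^3 + 9·x^2 + 6·x - 1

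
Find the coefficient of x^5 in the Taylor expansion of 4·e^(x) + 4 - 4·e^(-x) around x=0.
Expand to order 5: 4·e^(x) + 4 - 4·e^(-x) = x^5/15 + 4·x^3/3 + 8·x + 4 + O(x^6).
The coefficient of x^5 is 1/15.

Final answer: 1/15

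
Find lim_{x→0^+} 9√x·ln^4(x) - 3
The product is a 0·∞ indeterminate form at x → 0⁺.
Rewrite the product as 9·ln^4(x) / x^(-1/2) and apply L'Hôpital, or use the standard hierarchy x^(-1/2) ≫ |ln x|^4 as x → 0⁺.
The indeterminate product → 0, so the limit = -3.

Final answer: -3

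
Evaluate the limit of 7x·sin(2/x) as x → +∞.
As x → +∞: let u = 2/x → 0⁺; then 7·x·sin(2/x) = 7·2·sin(u)/u → 7·2·1 = 14.
Limit = 14.

Final answer: 14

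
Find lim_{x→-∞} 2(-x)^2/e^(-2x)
This is an ∞/∞ indeterminate form as x → -∞.
Compare growth rates of the dominant terms (exponentials ≫ polynomials ≫ logarithms), or apply L'Hôpital's rule; the quotient → 0.
Limit = 0.

Final answer: 0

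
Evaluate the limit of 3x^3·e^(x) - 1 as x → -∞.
The product is a 0·∞ indeterminate form at x → -∞.
Rewrite the product as 3x^3 / e^(-x) (an ∞/∞ form) and apply L'Hôpital, or use the standard hierarchy e^(|x|) ≫ |x^3| as x → -∞.
The indeterminate product → 0, so the limit = -1.

Final answer: -1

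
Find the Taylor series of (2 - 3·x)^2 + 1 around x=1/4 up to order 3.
41/16 - 15·(x - 1/4)/2 + 9·(x - 1/4)^2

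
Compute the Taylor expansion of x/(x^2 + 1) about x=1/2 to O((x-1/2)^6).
2/5 + 12·(x - 1/2)/25 - 88·(x - 1/2)^2/125 + 112·(x - 1/2)^3/625 + 1312·(x - 1/2)^4/3125 - 7488·(x - 1/2)^5/15625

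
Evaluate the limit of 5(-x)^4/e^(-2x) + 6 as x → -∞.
The quotient is an ∞/∞ indeterminate form as x → -∞.
Compare growth rates of the dominant terms (exponentials ≫ polynomials ≫ logarithms), or apply L'Hôpital's rule; the quotient → 0.
Adding the constant: 0 + 6 = 6. Limit = 6.

Final answer: 6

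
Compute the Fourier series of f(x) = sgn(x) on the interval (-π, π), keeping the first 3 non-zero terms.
4·sin(x)/π + 4·sin(3·x)/(3·π) + 4·sin(5·x)/(5·π)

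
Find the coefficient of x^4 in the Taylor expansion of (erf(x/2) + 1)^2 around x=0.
Expand to order 4: (erf(x/2) + 1)^2 = -x^4/(6·π) - x^3/(6·√(π)) + x^2/π + 2·x/√(π) + 1 + O(x^5).
The coefficient of x^4 is -1/(6·π).

Final answer: -1/(6·π)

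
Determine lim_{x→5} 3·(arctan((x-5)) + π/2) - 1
Direct substitution at x = 5 gives -1 + 3·π/2.

Final answer: -1 + 3·π/2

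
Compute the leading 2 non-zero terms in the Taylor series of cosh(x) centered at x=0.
x^2/2 + 1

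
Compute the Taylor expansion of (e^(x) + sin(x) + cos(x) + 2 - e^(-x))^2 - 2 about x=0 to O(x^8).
-23·x^7/1260 + 23·x^6/180 + 7·x^5/30 + 3·x^4/2 - 2·x^3 + 6·x^2 + 18·x + 7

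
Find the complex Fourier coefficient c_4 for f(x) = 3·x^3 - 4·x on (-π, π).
Compute the real Fourier coefficients first: a_4 = 0, b_4 = 41/16 - 3·π^2/2.
Then c_4 = (a_4 − i·b_4)/2 = -41·i/32 + 3·i·π^2/4.

Final answer: -41·i/32 + 3·i·π^2/4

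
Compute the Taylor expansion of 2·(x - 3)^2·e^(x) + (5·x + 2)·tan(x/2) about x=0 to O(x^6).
-x^5/120 - x^4/24 - 11·x^3/12 + 3·x^2/2 + 7·x + 18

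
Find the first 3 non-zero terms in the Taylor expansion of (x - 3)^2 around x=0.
x^2 - 6·x + 9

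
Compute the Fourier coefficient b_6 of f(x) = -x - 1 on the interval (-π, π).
b_6 = (1/π) ∫_{-π}^{π} f(x)·sin(6x) dx.
Evaluate the integral (use parity and integration by parts as needed): b_6 = 1/3.

Final answer: 1/3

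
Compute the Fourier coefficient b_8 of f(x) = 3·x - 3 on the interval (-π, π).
b_8 = (1/π) ∫_{-π}^{π} f(x)·sin(8x) dx.
Evaluate the integral (use parity and integration by parts as needed): b_8 = -3/4.

Final answer: -3/4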